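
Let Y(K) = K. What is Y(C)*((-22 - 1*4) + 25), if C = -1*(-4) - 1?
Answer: -3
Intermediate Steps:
C = 3 (C = 4 - 1 = 3)
Y(C)*((-22 - 1*4) + 25) = 3*((-22 - 1*4) + 25) = 3*((-22 - 4) + 25) = 3*(-26 + 25) = 3*(-1) = -3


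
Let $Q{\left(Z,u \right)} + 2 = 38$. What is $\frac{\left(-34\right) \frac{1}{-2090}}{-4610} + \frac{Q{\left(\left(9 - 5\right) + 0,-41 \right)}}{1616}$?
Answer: $\frac{21675091}{973124900} \approx 0.022274$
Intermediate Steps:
$Q{\left(Z,u \right)} = 36$ ($Q{\left(Z,u \right)} = -2 + 38 = 36$)
$\frac{\left(-34\right) \frac{1}{-2090}}{-4610} + \frac{Q{\left(\left(9 - 5\right) + 0,-41 \right)}}{1616} = \frac{\left(-34\right) \frac{1}{-2090}}{-4610} + \frac{36}{1616} = \left(-34\right) \left(- \frac{1}{2090}\right) \left(- \frac{1}{4610}\right) + 36 \cdot \frac{1}{1616} = \frac{17}{1045} \left(- \frac{1}{4610}\right) + \frac{9}{404} = - \frac{17}{4817450} + \frac{9}{404} = \frac{21675091}{973124900}$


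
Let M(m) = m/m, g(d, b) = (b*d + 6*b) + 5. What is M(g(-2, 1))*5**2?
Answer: 25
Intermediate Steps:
g(d, b) = 5 + 6*b + b*d (g(d, b) = (6*b + b*d) + 5 = 5 + 6*b + b*d)
M(m) = 1
M(g(-2, 1))*5**2 = 1*5**2 = 1*25 = 25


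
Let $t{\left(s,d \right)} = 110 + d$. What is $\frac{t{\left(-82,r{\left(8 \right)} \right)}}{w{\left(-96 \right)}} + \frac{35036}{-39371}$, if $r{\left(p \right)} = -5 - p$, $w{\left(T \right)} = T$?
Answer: $- \frac{7182443}{3779616} \approx -1.9003$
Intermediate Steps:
$\frac{t{\left(-82,r{\left(8 \right)} \right)}}{w{\left(-96 \right)}} + \frac{35036}{-39371} = \frac{110 - 13}{-96} + \frac{35036}{-39371} = \left(110 - 13\right) \left(- \frac{1}{96}\right) + 35036 \left(- \frac{1}{39371}\right) = \left(110 - 13\right) \left(- \frac{1}{96}\right) - \frac{35036}{39371} = 97 \left(- \frac{1}{96}\right) - \frac{35036}{39371} = - \frac{97}{96} - \frac{35036}{39371} = - \frac{7182443}{3779616}$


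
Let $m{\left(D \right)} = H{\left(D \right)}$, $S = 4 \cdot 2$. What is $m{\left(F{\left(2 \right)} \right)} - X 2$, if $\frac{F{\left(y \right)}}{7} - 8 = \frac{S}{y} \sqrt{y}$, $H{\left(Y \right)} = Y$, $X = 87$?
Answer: $-118 + 28 \sqrt{2} \approx -78.402$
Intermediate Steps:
$S = 8$
$F{\left(y \right)} = 56 + \frac{56}{\sqrt{y}}$ ($F{\left(y \right)} = 56 + 7 \frac{8}{y} \sqrt{y} = 56 + 7 \frac{8}{\sqrt{y}} = 56 + \frac{56}{\sqrt{y}}$)
$m{\left(D \right)} = D$
$m{\left(F{\left(2 \right)} \right)} - X 2 = \left(56 + \frac{56}{\sqrt{2}}\right) - 87 \cdot 2 = \left(56 + 56 \frac{\sqrt{2}}{2}\right) - 174 = \left(56 + 28 \sqrt{2}\right) - 174 = -118 + 28 \sqrt{2}$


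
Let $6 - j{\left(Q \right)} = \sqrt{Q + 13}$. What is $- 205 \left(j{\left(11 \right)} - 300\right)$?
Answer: $60270 + 410 \sqrt{6} \approx 61274.0$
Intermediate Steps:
$j{\left(Q \right)} = 6 - \sqrt{13 + Q}$ ($j{\left(Q \right)} = 6 - \sqrt{Q + 13} = 6 - \sqrt{13 + Q}$)
$- 205 \left(j{\left(11 \right)} - 300\right) = - 205 \left(\left(6 - \sqrt{13 + 11}\right) - 300\right) = - 205 \left(\left(6 - \sqrt{24}\right) - 300\right) = - 205 \left(\left(6 - 2 \sqrt{6}\right) - 300\right) = - 205 \left(-294 - 2 \sqrt{6}\right) = 60270 + 410 \sqrt{6}$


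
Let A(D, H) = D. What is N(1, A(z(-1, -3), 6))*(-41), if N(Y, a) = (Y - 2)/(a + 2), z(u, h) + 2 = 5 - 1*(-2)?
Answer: 41/7 ≈ 5.8571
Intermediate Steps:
z(u, h) = 5 (z(u, h) = -2 + (5 - 1*(-2)) = -2 + (5 + 2) = -2 + 7 = 5)
N(Y, a) = (-2 + Y)/(2 + a)
N(1, A(z(-1, -3), 6))*(-41) = ((-2 + 1)/(2 + 5))*(-41) = (-1/7)*(-41) = ((1/7)*(-1))*(-41) = -1/7*(-41) = 41/7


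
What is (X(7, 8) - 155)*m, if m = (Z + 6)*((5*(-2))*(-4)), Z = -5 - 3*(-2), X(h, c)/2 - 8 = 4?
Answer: -36680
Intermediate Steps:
X(h, c) = 24 (X(h, c) = 16 + 2*4 = 16 + 8 = 24)
Z = 1 (Z = -5 + 6 = 1)
m = 280 (m = (1 + 6)*((5*(-2))*(-4)) = 7*(-10*(-4)) = 7*40 = 280)
(X(7, 8) - 155)*m = (24 - 155)*280 = -131*280 = -36680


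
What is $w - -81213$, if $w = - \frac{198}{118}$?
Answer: $\frac{4791468}{59} \approx 81211.0$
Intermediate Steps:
$w = - \frac{99}{59}$ ($w = \left(-198\right) \frac{1}{118} = - \frac{99}{59} \approx -1.678$)
$w - -81213 = - \frac{99}{59} - -81213 = - \frac{99}{59} + 81213 = \frac{4791468}{59}$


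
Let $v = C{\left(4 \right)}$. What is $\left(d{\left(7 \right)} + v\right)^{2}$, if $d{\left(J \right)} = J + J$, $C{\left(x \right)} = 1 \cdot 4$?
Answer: $324$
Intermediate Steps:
$C{\left(x \right)} = 4$
$v = 4$
$d{\left(J \right)} = 2 J$
$\left(d{\left(7 \right)} + v\right)^{2} = \left(2 \cdot 7 + 4\right)^{2} = \left(14 + 4\right)^{2} = 18^{2} = 324$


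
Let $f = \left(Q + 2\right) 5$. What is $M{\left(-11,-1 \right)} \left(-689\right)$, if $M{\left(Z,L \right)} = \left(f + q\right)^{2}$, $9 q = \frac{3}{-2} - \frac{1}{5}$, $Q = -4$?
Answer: $- \frac{579372521}{8100} \approx -71528.0$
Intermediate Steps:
$q = - \frac{17}{90}$ ($q = \frac{\frac{3}{-2} - \frac{1}{5}}{9} = \frac{3 \left(- \frac{1}{2}\right) - \frac{1}{5}}{9} = \frac{- \frac{3}{2} - \frac{1}{5}}{9} = \frac{1}{9} \left(- \frac{17}{10}\right) = - \frac{17}{90} \approx -0.18889$)
$f = -10$ ($f = \left(-4 + 2\right) 5 = \left(-2\right) 5 = -10$)
$M{\left(Z,L \right)} = \frac{840889}{8100}$ ($M{\left(Z,L \right)} = \left(-10 - \frac{17}{90}\right)^{2} = \left(- \frac{917}{90}\right)^{2} = \frac{840889}{8100}$)
$M{\left(-11,-1 \right)} \left(-689\right) = \frac{840889}{8100} \left(-689\right) = - \frac{579372521}{8100}$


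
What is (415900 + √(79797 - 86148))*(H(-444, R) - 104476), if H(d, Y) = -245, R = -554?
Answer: -43553463900 - 104721*I*√6351 ≈ -4.3553e+10 - 8.3455e+6*I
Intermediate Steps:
(415900 + √(79797 - 86148))*(H(-444, R) - 104476) = (415900 + √(79797 - 86148))*(-245 - 104476) = (415900 + √(-6351))*(-104721) = (415900 + I*√6351)*(-104721) = -43553463900 - 104721*I*√6351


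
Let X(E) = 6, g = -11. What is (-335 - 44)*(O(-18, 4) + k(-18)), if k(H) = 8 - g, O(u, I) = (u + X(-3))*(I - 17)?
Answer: -66325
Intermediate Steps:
O(u, I) = (-17 + I)*(6 + u) (O(u, I) = (u + 6)*(I - 17) = (6 + u)*(-17 + I) = (-17 + I)*(6 + u))
k(H) = 19 (k(H) = 8 - 1*(-11) = 8 + 11 = 19)
(-335 - 44)*(O(-18, 4) + k(-18)) = (-335 - 44)*((-102 - 17*(-18) + 6*4 + 4*(-18)) + 19) = -379*((-102 + 306 + 24 - 72) + 19) = -379*(156 + 19) = -379*175 = -66325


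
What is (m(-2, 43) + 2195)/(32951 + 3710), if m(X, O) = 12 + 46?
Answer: 2253/36661 ≈ 0.061455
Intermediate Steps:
m(X, O) = 58
(m(-2, 43) + 2195)/(32951 + 3710) = (58 + 2195)/(32951 + 3710) = 2253/36661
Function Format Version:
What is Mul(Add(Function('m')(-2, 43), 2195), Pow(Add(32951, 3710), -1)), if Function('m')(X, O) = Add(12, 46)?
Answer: Rational(2253, 36661) ≈ 0.061455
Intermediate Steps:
Function('m')(X, O) = 58
Mul(Add(Function('m')(-2, 43), 2195), Pow(Add(32951, 3710), -1)) = Mul(Add(58, 2195), Pow(Add(32951, 3710), -1)) = Mul(2253, Pow(36661, -1)) = Mul(2253, Rational(1, 36661)) = Rational(2253, 36661)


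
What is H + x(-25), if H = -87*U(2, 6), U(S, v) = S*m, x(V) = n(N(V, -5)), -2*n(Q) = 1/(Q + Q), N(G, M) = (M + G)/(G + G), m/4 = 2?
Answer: -16709/12 ≈ -1392.4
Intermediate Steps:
m = 8 (m = 4*2 = 8)
N(G, M) = (G + M)/(2*G) (N(G, M) = (G + M)/((2*G)) = (G + M)*(1/(2*G)) = (G + M)/(2*G))
n(Q) = -1/(4*Q) (n(Q) = -1/(2*(Q + Q)) = -1/(2*Q)/2 = -1/(4*Q))
x(V) = -V/(2*(-5 + V)) (x(V) = -2*V/(V - 5)/4 = -2*V/(-5 + V)/4 = -V/(2*(-5 + V)))
U(S, v) = 8*S (U(S, v) = S*8 = 8*S)
H = -1392 (H = -696*2 = -87*16 = -1392)
H + x(-25) = -1392 - 1*(-25)/(-10 + 2*(-25)) = -1392 - 1*(-25)/(-10 - 50) = -1392 - 1*(-25)/(-60) = -1392 - 1*(-25)*(-1/60) = -1392 - 5/12 = -16709/12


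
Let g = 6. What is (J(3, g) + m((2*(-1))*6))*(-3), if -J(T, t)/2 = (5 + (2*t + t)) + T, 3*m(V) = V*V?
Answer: 12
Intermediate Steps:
m(V) = V²/3 (m(V) = (V*V)/3 = V²/3)
J(T, t) = -10 - 6*t - 2*T (J(T, t) = -2*((5 + (2*t + t)) + T) = -2*((5 + 3*t) + T) = -2*(5 + T + 3*t) = -10 - 6*t - 2*T)
(J(3, g) + m((2*(-1))*6))*(-3) = ((-10 - 6*6 - 2*3) + ((2*(-1))*6)²/3)*(-3) = ((-10 - 36 - 6) + (-2*6)²/3)*(-3) = (-52 + (⅓)*(-12)²)*(-3) = (-52 + (⅓)*144)*(-3) = (-52 + 48)*(-3) = -4*(-3) = 12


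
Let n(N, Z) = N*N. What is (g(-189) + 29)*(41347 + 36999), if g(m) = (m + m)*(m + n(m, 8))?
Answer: -1052270375182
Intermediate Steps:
n(N, Z) = N²
g(m) = 2*m*(m + m²) (g(m) = (m + m)*(m + m²) = (2*m)*(m + m²) = 2*m*(m + m²))
(g(-189) + 29)*(41347 + 36999) = (2*(-189)²*(1 - 189) + 29)*(41347 + 36999) = (2*35721*(-188) + 29)*78346 = (-13431096 + 29)*78346 = -13431067*78346 = -1052270375182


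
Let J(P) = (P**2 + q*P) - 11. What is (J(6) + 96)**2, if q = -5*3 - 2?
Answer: 361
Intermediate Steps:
q = -17 (q = -15 - 2 = -17)
J(P) = -11 + P**2 - 17*P (J(P) = (P**2 - 17*P) - 11 = -11 + P**2 - 17*P)
(J(6) + 96)**2 = ((-11 + 6**2 - 17*6) + 96)**2 = ((-11 + 36 - 102) + 96)**2 = (-77 + 96)**2 = 19**2 = 361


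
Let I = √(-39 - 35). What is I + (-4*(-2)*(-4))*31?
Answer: -992 + I*√74 ≈ -992.0 + 8.6023*I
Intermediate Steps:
I = I*√74 (I = √(-74) = I*√74 ≈ 8.6023*I)
I + (-4*(-2)*(-4))*31 = I*√74 + (-4*(-2)*(-4))*31 = I*√74 + (8*(-4))*31 = I*√74 - 32*31 = I*√74 - 992 = -992 + I*√74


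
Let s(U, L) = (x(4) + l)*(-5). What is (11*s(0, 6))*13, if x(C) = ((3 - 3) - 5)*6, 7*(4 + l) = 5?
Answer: 166595/7 ≈ 23799.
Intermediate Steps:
l = -23/7 (l = -4 + (1/7)*5 = -4 + 5/7 = -23/7 ≈ -3.2857)
x(C) = -30 (x(C) = (0 - 5)*6 = -5*6 = -30)
s(U, L) = 1165/7 (s(U, L) = (-30 - 23/7)*(-5) = -233/7*(-5) = 1165/7)
(11*s(0, 6))*13 = (11*(1165/7))*13 = (12815/7)*13 = 166595/7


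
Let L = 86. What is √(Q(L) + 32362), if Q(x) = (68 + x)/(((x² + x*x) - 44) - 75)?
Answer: 2*√1741860368985/14673 ≈ 179.89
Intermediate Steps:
Q(x) = (68 + x)/(-119 + 2*x²) (Q(x) = (68 + x)/(((x² + x²) - 44) - 75) = (68 + x)/((2*x² - 44) - 75) = (68 + x)/((-44 + 2*x²) - 75) = (68 + x)/(-119 + 2*x²))
√(Q(L) + 32362) = √((68 + 86)/(-119 + 2*86²) + 32362) = √(154/(-119 + 2*7396) + 32362) = √(154/(-119 + 14792) + 32362) = √(154/14673 + 32362) = √(474847780/14673) = 2*√1741860368985/14673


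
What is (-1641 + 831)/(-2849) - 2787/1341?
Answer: -2284651/1273503 ≈ -1.7940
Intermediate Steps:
(-1641 + 831)/(-2849) - 2787/1341 = -810*(-1/2849) - 2787*1/1341 = 810/2849 - 929/447 = -2284651/1273503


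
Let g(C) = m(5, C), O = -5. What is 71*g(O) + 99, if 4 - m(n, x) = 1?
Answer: 312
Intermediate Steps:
m(n, x) = 3 (m(n, x) = 4 - 1*1 = 4 - 1 = 3)
g(C) = 3
71*g(O) + 99 = 71*3 + 99 = 213 + 99 = 312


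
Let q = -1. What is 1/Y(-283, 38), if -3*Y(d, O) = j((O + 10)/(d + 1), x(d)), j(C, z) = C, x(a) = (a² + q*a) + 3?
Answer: 141/8 ≈ 17.625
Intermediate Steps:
x(a) = 3 + a² - a (x(a) = (a² - a) + 3 = 3 + a² - a)
Y(d, O) = -(10 + O)/(3*(1 + d)) (Y(d, O) = -(O + 10)/(3*(d + 1)) = -(10 + O)/(3*(1 + d)))
1/Y(-283, 38) = 1/((-10 - 1*38)/(3*(1 - 283))) = 1/((⅓)*(-10 - 38)/(-282)) = 1/((⅓)*(-1/282)*(-48)) = 1/(8/141) = 141/8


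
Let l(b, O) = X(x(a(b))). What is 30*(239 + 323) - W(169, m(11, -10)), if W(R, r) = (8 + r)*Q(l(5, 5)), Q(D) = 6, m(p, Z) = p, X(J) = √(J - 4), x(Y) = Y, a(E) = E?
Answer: 16746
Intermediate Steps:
X(J) = √(-4 + J)
l(b, O) = √(-4 + b)
W(R, r) = 48 + 6*r (W(R, r) = (8 + r)*6 = 48 + 6*r)
30*(239 + 323) - W(169, m(11, -10)) = 30*(239 + 323) - (48 + 6*11) = 30*562 - (48 + 66) = 16860 - 1*114 = 16860 - 114 = 16746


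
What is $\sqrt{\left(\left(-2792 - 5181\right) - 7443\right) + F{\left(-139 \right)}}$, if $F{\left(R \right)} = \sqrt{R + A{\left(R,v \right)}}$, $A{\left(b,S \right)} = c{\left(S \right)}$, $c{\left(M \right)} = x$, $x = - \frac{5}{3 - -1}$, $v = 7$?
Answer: $\frac{\sqrt{-61664 + 2 i \sqrt{561}}}{2} \approx 0.047691 + 124.16 i$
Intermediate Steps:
$x = - \frac{5}{4}$ ($x = - \frac{5}{3 + 1} = - \frac{5}{4} \approx -1.25$)
$c{\left(M \right)} = - \frac{5}{4}$
$A{\left(b,S \right)} = - \frac{5}{4}$
$F{\left(R \right)} = \sqrt{- \frac{5}{4} + R}$ ($F{\left(R \right)} = \sqrt{R - \frac{5}{4}} = \sqrt{- \frac{5}{4} + R}$)
$\sqrt{\left(\left(-2792 - 5181\right) - 7443\right) + F{\left(-139 \right)}} = \sqrt{\left(\left(-2792 - 5181\right) - 7443\right) + \frac{\sqrt{-5 + 4 \left(-139\right)}}{2}} = \sqrt{\left(-7973 - 7443\right) + \frac{\sqrt{-5 - 556}}{2}} = \sqrt{-15416 + \frac{\sqrt{-561}}{2}} = \sqrt{-15416 + \frac{i \sqrt{561}}{2}}$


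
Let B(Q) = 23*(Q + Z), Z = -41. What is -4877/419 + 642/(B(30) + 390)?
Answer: -399151/57403 ≈ -6.9535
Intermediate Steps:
B(Q) = -943 + 23*Q (B(Q) = 23*(Q - 41) = 23*(-41 + Q) = -943 + 23*Q)
-4877/419 + 642/(B(30) + 390) = -4877/419 + 642/((-943 + 23*30) + 390) = -4877*1/419 + 642/((-943 + 690) + 390) = -4877/419 + 642/(-253 + 390) = -4877/419 + 642/137 = -399151/57403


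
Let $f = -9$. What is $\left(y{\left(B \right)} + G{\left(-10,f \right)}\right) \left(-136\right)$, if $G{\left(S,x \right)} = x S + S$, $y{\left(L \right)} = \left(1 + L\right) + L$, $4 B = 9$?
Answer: $-11628$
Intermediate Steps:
$B = \frac{9}{4}$ ($B = \frac{1}{4} \cdot 9 = \frac{9}{4} \approx 2.25$)
$y{\left(L \right)} = 1 + 2 L$
$G{\left(S,x \right)} = S + S x$ ($G{\left(S,x \right)} = S x + S = S + S x$)
$\left(y{\left(B \right)} + G{\left(-10,f \right)}\right) \left(-136\right) = \left(\left(1 + 2 \cdot \frac{9}{4}\right) - 10 \left(1 - 9\right)\right) \left(-136\right) = \left(\left(1 + \frac{9}{2}\right) - -80\right) \left(-136\right) = \left(\frac{11}{2} + 80\right) \left(-136\right) = \frac{171}{2} \left(-136\right) = -11628$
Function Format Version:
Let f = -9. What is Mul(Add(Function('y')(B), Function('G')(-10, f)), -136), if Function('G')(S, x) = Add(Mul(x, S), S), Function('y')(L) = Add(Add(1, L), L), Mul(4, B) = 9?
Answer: -11628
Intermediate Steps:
B = Rational(9, 4) (B = Mul(Rational(1, 4), 9) = Rational(9, 4) ≈ 2.2500)
Function('y')(L) = Add(1, Mul(2, L))
Function('G')(S, x) = Add(S, Mul(S, x)) (Function('G')(S, x) = Add(Mul(S, x), S) = Add(S, Mul(S, x)))
Mul(Add(Function('y')(B), Function('G')(-10, f)), -136) = Mul(Add(Add(1, Mul(2, Rational(9, 4))), Mul(-10, Add(1, -9))), -136) = Mul(Add(Add(1, Rational(9, 2)), Mul(-10, -8)), -136) = Mul(Add(Rational(11, 2), 80), -136) = Mul(Rational(171, 2), -136) = -11628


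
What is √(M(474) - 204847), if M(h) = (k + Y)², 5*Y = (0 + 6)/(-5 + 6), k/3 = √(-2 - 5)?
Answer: √(-5122714 + 180*I*√7)/5 ≈ 0.021041 + 452.67*I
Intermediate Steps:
k = 3*I*√7 (k = 3*√(-2 - 5) = 3*√(-7) = 3*(I*√7) = 3*I*√7 ≈ 7.9373*I)
Y = 6/5 (Y = ((0 + 6)/(-5 + 6))/5 = (6/1)/5 = (6*1)/5 = (⅕)*6 = 6/5 ≈ 1.2000)
M(h) = (6/5 + 3*I*√7)² (M(h) = (3*I*√7 + 6/5)² = (6/5 + 3*I*√7)²)
√(M(474) - 204847) = √((-1539/25 + 36*I*√7/5) - 204847) = √(-5122714/25 + 36*I*√7/5)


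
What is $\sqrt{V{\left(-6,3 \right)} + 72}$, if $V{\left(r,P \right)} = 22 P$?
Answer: $\sqrt{138} \approx 11.747$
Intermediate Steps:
$\sqrt{V{\left(-6,3 \right)} + 72} = \sqrt{22 \cdot 3 + 72} = \sqrt{66 + 72} = \sqrt{138}$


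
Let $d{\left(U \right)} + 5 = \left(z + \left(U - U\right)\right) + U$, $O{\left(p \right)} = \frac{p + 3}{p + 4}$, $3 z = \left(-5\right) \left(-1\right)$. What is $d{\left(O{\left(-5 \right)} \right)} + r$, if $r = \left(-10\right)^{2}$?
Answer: $\frac{296}{3} \approx 98.667$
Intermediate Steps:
$z = \frac{5}{3}$ ($z = \frac{\left(-5\right) \left(-1\right)}{3} = \frac{1}{3} \cdot 5 = \frac{5}{3} \approx 1.6667$)
$O{\left(p \right)} = \frac{3 + p}{4 + p}$
$r = 100$
$d{\left(U \right)} = - \frac{10}{3} + U$ ($d{\left(U \right)} = -5 + \left(\left(\frac{5}{3} + \left(U - U\right)\right) + U\right) = -5 + \left(\left(\frac{5}{3} + 0\right) + U\right) = -5 + \left(\frac{5}{3} + U\right) = - \frac{10}{3} + U$)
$d{\left(O{\left(-5 \right)} \right)} + r = \left(- \frac{10}{3} + \frac{3 - 5}{4 - 5}\right) + 100 = \left(- \frac{10}{3} + \frac{1}{-1} \left(-2\right)\right) + 100 = \left(- \frac{10}{3} - -2\right) + 100 = \left(- \frac{10}{3} + 2\right) + 100 = - \frac{4}{3} + 100 = \frac{296}{3}$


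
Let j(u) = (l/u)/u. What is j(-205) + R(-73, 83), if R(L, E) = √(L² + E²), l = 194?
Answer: 194/42025 + √12218 ≈ 110.54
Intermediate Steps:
R(L, E) = √(E² + L²)
j(u) = 194/u² (j(u) = (194/u)/u = 194/u²)
j(-205) + R(-73, 83) = 194/(-205)² + √(83² + (-73)²) = 194*(1/42025) + √(6889 + 5329) = 194/42025 + √12218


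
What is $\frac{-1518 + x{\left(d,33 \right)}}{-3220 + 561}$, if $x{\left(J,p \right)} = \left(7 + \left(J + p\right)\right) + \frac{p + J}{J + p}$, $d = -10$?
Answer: $\frac{1487}{2659} \approx 0.55923$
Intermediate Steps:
$x{\left(J,p \right)} = 8 + J + p$ ($x{\left(J,p \right)} = \left(7 + J + p\right) + \frac{J + p}{J + p} = \left(7 + J + p\right) + 1 = 8 + J + p$)
$\frac{-1518 + x{\left(d,33 \right)}}{-3220 + 561} = \frac{-1518 + \left(8 - 10 + 33\right)}{-3220 + 561} = \frac{-1518 + 31}{-2659} = \left(-1487\right) \left(- \frac{1}{2659}\right) = \frac{1487}{2659}$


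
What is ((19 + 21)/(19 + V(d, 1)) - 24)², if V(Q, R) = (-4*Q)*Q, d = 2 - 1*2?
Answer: 173056/361 ≈ 479.38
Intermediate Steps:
d = 0 (d = 2 - 2 = 0)
V(Q, R) = -4*Q²
((19 + 21)/(19 + V(d, 1)) - 24)² = ((19 + 21)/(19 - 4*0²) - 24)² = (40/(19 - 4*0) - 24)² = (40/(19 + 0) - 24)² = (40/19 - 24)² = (-416/19)² = 173056/361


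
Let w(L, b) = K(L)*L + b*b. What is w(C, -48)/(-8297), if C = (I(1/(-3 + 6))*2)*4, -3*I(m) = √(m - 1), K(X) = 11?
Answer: -2304/8297 + 88*I*√6/74673 ≈ -0.27769 + 0.0028867*I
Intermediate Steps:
I(m) = -√(-1 + m)/3 (I(m) = -√(m - 1)/3 = -√(-1 + m)/3)
C = -8*I*√6/9 (C = (-√(-1 + 1/(-3 + 6))/3*2)*4 = (-√(-1 + 1/3)/3*2)*4 = (-√(-1 + ⅓)/3*2)*4 = (-I*√6/9*2)*4 = -2*I*√6/9*4 = -8*I*√6/9 ≈ -2.1773*I)
w(L, b) = b² + 11*L (w(L, b) = 11*L + b*b = 11*L + b² = b² + 11*L)
w(C, -48)/(-8297) = ((-48)² + 11*(-8*I*√6/9))/(-8297) = (2304 - 88*I*√6/9)*(-1/8297) = -2304/8297 + 88*I*√6/74673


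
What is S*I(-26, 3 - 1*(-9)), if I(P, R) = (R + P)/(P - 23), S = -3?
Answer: -6/7 ≈ -0.85714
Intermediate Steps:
I(P, R) = (P + R)/(-23 + P)
S*I(-26, 3 - 1*(-9)) = -3*(-26 + (3 - 1*(-9)))/(-23 - 26) = -3*(-26 + (3 + 9))/(-49) = -(-3)*(-26 + 12)/49 = -(-3)*(-14)/49 = -3*2/7 = -6/7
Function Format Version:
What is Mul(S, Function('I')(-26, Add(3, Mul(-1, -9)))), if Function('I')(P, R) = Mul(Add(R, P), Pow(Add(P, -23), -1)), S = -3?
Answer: Rational(-6, 7) ≈ -0.85714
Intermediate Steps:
Function('I')(P, R) = Mul(Pow(Add(-23, P), -1), Add(P, R)) (Function('I')(P, R) = Mul(Add(P, R), Pow(Add(-23, P), -1)) = Mul(Pow(Add(-23, P), -1), Add(P, R)))
Mul(S, Function('I')(-26, Add(3, Mul(-1, -9)))) = Mul(-3, Mul(Pow(Add(-23, -26), -1), Add(-26, Add(3, Mul(-1, -9))))) = Mul(-3, Mul(Pow(-49, -1), Add(-26, Add(3, 9)))) = Mul(-3, Mul(Rational(-1, 49), Add(-26, 12))) = Mul(-3, Mul(Rational(-1, 49), -14)) = Mul(-3, Rational(2, 7)) = Rational(-6, 7)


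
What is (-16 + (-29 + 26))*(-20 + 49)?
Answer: -551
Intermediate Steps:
(-16 + (-29 + 26))*(-20 + 49) = (-16 - 3)*29 = -19*29 = -551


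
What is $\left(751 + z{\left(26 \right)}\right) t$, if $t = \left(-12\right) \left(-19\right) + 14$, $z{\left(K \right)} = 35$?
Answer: $190212$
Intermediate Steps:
$t = 242$ ($t = 228 + 14 = 242$)
$\left(751 + z{\left(26 \right)}\right) t = \left(751 + 35\right) 242 = 786 \cdot 242 = 190212$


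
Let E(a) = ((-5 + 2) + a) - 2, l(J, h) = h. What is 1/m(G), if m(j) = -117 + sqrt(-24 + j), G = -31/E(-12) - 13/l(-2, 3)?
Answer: -459/53807 - 2*I*sqrt(102)/53807 ≈ -0.0085305 - 0.0003754*I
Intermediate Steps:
E(a) = -5 + a (E(a) = (-3 + a) - 2 = -5 + a)
G = -128/51 (G = -31/(-5 - 12) - 13/3 = -31/(-17) - 13*1/3 = -31*(-1/17) - 13/3 = 31/17 - 13/3 = -128/51 ≈ -2.5098)
1/m(G) = 1/(-117 + sqrt(-24 - 128/51)) = 1/(-117 + sqrt(-1352/51)) = 1/(-117 + 26*I*sqrt(102)/51)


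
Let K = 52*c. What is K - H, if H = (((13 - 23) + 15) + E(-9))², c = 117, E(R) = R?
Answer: 6068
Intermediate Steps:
K = 6084 (K = 52*117 = 6084)
H = 16 (H = (((13 - 23) + 15) - 9)² = ((-10 + 15) - 9)² = (5 - 9)² = (-4)² = 16)
K - H = 6084 - 1*16 = 6084 - 16 = 6068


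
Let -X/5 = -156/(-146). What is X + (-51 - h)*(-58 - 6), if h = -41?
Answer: 46330/73 ≈ 634.66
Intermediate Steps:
X = -390/73 (X = -(-780)/(-146) = -(-780)*(-1)/146 = -5*78/73 = -390/73 ≈ -5.3425)
X + (-51 - h)*(-58 - 6) = -390/73 + (-51 - 1*(-41))*(-58 - 6) = -390/73 + (-51 + 41)*(-64) = -390/73 - 10*(-64) = -390/73 + 640 = 46330/73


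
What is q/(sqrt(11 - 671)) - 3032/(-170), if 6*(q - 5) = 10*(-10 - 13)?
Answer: 1516/85 + 10*I*sqrt(165)/99 ≈ 17.835 + 1.2975*I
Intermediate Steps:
q = -100/3 (q = 5 + (10*(-10 - 13))/6 = 5 + (10*(-23))/6 = 5 + (1/6)*(-230) = 5 - 115/3 = -100/3 ≈ -33.333)
q/(sqrt(11 - 671)) - 3032/(-170) = -100/(3*sqrt(11 - 671)) - 3032/(-170) = -100*(-I*sqrt(165)/330)/3 - 3032*(-1/170) = -100*(-I*sqrt(165)/330)/3 + 1516/85 = -(-10)*I*sqrt(165)/99 + 1516/85 = 10*I*sqrt(165)/99 + 1516/85 = 1516/85 + 10*I*sqrt(165)/99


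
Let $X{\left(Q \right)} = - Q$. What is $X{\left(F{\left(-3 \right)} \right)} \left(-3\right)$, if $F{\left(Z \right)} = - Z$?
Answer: $9$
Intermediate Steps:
$X{\left(F{\left(-3 \right)} \right)} \left(-3\right) = - \left(-1\right) \left(-3\right) \left(-3\right) = \left(-1\right) 3 \left(-3\right) = \left(-3\right) \left(-3\right) = 9$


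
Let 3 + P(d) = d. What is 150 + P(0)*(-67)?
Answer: 351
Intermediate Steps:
P(d) = -3 + d
150 + P(0)*(-67) = 150 + (-3 + 0)*(-67) = 150 - 3*(-67) = 150 + 201 = 351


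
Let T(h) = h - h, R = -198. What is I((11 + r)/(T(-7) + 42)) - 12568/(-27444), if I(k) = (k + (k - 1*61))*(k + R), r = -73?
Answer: 12866728223/1008567 ≈ 12757.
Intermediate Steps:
T(h) = 0
I(k) = (-198 + k)*(-61 + 2*k) (I(k) = (k + (k - 1*61))*(k - 198) = (k + (k - 61))*(-198 + k) = (k + (-61 + k))*(-198 + k) = (-61 + 2*k)*(-198 + k) = (-198 + k)*(-61 + 2*k))
I((11 + r)/(T(-7) + 42)) - 12568/(-27444) = (12078 - 457*(11 - 73)/(0 + 42) + 2*((11 - 73)/(0 + 42))²) - 12568/(-27444) = (12078 - (-28334)/42 + 2*(-62/42)²) - 12568*(-1)/27444 = (12078 - (-28334)/42 + 2*(-62*1/42)²) - 1*(-3142/6861) = (12078 - 457*(-31/21) + 2*(-31/21)²) + 3142/6861 = (12078 + 14167/21 + 2*(961/441)) + 3142/6861 = (12078 + 14167/21 + 1922/441) + 3142/6861 = 5625827/441 + 3142/6861 = 12866728223/1008567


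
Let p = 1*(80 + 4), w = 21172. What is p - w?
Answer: -21088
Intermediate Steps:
p = 84 (p = 1*84 = 84)
p - w = 84 - 1*21172 = 84 - 21172 = -21088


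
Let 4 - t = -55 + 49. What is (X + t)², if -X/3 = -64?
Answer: 40804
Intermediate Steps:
X = 192 (X = -3*(-64) = 192)
t = 10 (t = 4 - (-55 + 49) = 4 - 1*(-6) = 4 + 6 = 10)
(X + t)² = (192 + 10)² = 202² = 40804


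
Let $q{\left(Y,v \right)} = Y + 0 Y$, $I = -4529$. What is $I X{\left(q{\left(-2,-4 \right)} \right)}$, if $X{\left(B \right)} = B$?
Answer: $9058$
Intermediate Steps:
$q{\left(Y,v \right)} = Y$ ($q{\left(Y,v \right)} = Y + 0 = Y$)
$I X{\left(q{\left(-2,-4 \right)} \right)} = \left(-4529\right) \left(-2\right) = 9058$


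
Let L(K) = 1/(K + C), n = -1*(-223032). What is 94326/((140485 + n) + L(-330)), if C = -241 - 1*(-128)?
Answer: 20893209/80519015 ≈ 0.25948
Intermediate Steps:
n = 223032
C = -113 (C = -241 + 128 = -113)
L(K) = 1/(-113 + K) (L(K) = 1/(K - 113) = 1/(-113 + K))
94326/((140485 + n) + L(-330)) = 94326/((140485 + 223032) + 1/(-113 - 330)) = 94326/(363517 + 1/(-443)) = 94326/(363517 - 1/443) = 94326/(161038030/443) = 94326*(443/161038030) = 20893209/80519015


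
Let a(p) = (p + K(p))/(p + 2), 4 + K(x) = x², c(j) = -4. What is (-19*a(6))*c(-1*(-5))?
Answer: 361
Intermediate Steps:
K(x) = -4 + x²
a(p) = (-4 + p + p²)/(2 + p) (a(p) = (p + (-4 + p²))/(p + 2) = (-4 + p + p²)/(2 + p))
(-19*a(6))*c(-1*(-5)) = -19*(-4 + 6 + 6²)/(2 + 6)*(-4) = -19*(-4 + 6 + 36)/8*(-4) = -19*38/8*(-4) = -19*19/4*(-4) = -361/4*(-4) = 361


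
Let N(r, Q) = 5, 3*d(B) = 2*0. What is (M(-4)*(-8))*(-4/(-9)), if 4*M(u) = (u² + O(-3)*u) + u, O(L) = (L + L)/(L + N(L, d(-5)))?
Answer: -64/3 ≈ -21.333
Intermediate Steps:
d(B) = 0 (d(B) = (2*0)/3 = (⅓)*0 = 0)
O(L) = 2*L/(5 + L) (O(L) = (L + L)/(L + 5) = (2*L)/(5 + L) = 2*L/(5 + L))
M(u) = -u/2 + u²/4 (M(u) = ((u² + (2*(-3)/(5 - 3))*u) + u)/4 = ((u² + (2*(-3)/2)*u) + u)/4 = ((u² + (2*(-3)*(½))*u) + u)/4 = ((u² - 3*u) + u)/4 = (u² - 2*u)/4 = -u/2 + u²/4)
(M(-4)*(-8))*(-4/(-9)) = (((¼)*(-4)*(-2 - 4))*(-8))*(-4/(-9)) = (((¼)*(-4)*(-6))*(-8))*(-4*(-⅑)) = (6*(-8))*(4/9) = -48*4/9 = -64/3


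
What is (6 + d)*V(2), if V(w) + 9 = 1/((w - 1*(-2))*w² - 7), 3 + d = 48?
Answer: -1360/3 ≈ -453.33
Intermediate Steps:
d = 45 (d = -3 + 48 = 45)
V(w) = -9 + 1/(-7 + w²*(2 + w)) (V(w) = -9 + 1/((w - 1*(-2))*w² - 7) = -9 + 1/((w + 2)*w² - 7) = -9 + 1/((2 + w)*w² - 7) = -9 + 1/(w²*(2 + w) - 7) = -9 + 1/(-7 + w²*(2 + w)))
(6 + d)*V(2) = (6 + 45)*((64 - 18*2² - 9*2³)/(-7 + 2³ + 2*2²)) = 51*((64 - 18*4 - 9*8)/(-7 + 8 + 2*4)) = 51*((64 - 72 - 72)/(-7 + 8 + 8)) = 51*(-80/9) = -1360/3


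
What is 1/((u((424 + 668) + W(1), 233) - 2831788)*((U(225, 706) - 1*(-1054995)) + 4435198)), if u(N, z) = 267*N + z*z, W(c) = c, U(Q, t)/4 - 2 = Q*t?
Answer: -1/15226210386468 ≈ -6.5676e-14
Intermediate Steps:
U(Q, t) = 8 + 4*Q*t (U(Q, t) = 8 + 4*(Q*t) = 8 + 4*Q*t)
u(N, z) = z² + 267*N (u(N, z) = 267*N + z² = z² + 267*N)
1/((u((424 + 668) + W(1), 233) - 2831788)*((U(225, 706) - 1*(-1054995)) + 4435198)) = 1/(((233² + 267*((424 + 668) + 1)) - 2831788)*(((8 + 4*225*706) - 1*(-1054995)) + 4435198)) = 1/(((54289 + 267*(1092 + 1)) - 2831788)*(((8 + 635400) + 1054995) + 4435198)) = 1/(((54289 + 267*1093) - 2831788)*((635408 + 1054995) + 4435198)) = 1/(((54289 + 291831) - 2831788)*(1690403 + 4435198)) = 1/((346120 - 2831788)*6125601) = 1/(-2485668*6125601) = 1/(-15226210386468) = -1/15226210386468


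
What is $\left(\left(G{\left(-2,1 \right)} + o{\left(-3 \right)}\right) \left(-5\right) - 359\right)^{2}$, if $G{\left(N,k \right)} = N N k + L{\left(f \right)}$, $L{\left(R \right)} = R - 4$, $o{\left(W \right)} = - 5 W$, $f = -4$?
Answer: $171396$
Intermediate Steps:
$L{\left(R \right)} = -4 + R$
$G{\left(N,k \right)} = -8 + k N^{2}$ ($G{\left(N,k \right)} = N N k - 8 = N^{2} k - 8 = k N^{2} - 8 = -8 + k N^{2}$)
$\left(\left(G{\left(-2,1 \right)} + o{\left(-3 \right)}\right) \left(-5\right) - 359\right)^{2} = \left(\left(\left(-8 + 1 \left(-2\right)^{2}\right) - -15\right) \left(-5\right) - 359\right)^{2} = \left(\left(\left(-8 + 1 \cdot 4\right) + 15\right) \left(-5\right) - 359\right)^{2} = \left(\left(\left(-8 + 4\right) + 15\right) \left(-5\right) - 359\right)^{2} = \left(\left(-4 + 15\right) \left(-5\right) - 359\right)^{2} = \left(11 \left(-5\right) - 359\right)^{2} = \left(-55 - 359\right)^{2} = \left(-414\right)^{2} = 171396$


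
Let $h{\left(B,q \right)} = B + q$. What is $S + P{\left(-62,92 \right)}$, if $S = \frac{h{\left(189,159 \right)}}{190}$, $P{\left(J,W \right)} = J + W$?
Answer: $\frac{3024}{95} \approx 31.832$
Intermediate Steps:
$S = \frac{174}{95}$ ($S = \frac{189 + 159}{190} = 348 \cdot \frac{1}{190} = \frac{174}{95} \approx 1.8316$)
$S + P{\left(-62,92 \right)} = \frac{174}{95} + \left(-62 + 92\right) = \frac{174}{95} + 30 = \frac{3024}{95}$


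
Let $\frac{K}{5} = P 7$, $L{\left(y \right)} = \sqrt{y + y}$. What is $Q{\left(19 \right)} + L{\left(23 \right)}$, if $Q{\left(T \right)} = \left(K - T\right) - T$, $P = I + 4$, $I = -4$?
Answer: $-38 + \sqrt{46} \approx -31.218$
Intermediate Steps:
$L{\left(y \right)} = \sqrt{2} \sqrt{y}$ ($L{\left(y \right)} = \sqrt{2 y} = \sqrt{2} \sqrt{y}$)
$P = 0$ ($P = -4 + 4 = 0$)
$K = 0$ ($K = 5 \cdot 0 \cdot 7 = 5 \cdot 0 = 0$)
$Q{\left(T \right)} = - 2 T$ ($Q{\left(T \right)} = \left(0 - T\right) - T = - T - T = - 2 T$)
$Q{\left(19 \right)} + L{\left(23 \right)} = \left(-2\right) 19 + \sqrt{2} \sqrt{23} = -38 + \sqrt{46}$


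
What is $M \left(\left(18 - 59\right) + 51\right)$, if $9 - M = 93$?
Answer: $-840$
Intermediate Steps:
$M = -84$ ($M = 9 - 93 = -84$)
$M \left(\left(18 - 59\right) + 51\right) = - 84 \left(\left(18 - 59\right) + 51\right) = - 84 \left(-41 + 51\right) = \left(-84\right) 10 = -840$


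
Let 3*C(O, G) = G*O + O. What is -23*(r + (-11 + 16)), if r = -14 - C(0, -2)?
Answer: 207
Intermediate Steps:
C(O, G) = O/3 + G*O/3 (C(O, G) = (G*O + O)/3 = (O + G*O)/3 = O/3 + G*O/3)
r = -14 (r = -14 - 0*(1 - 2)/3 = -14 - 0*(-1)/3 = -14 - 1*0 = -14 + 0 = -14)
-23*(r + (-11 + 16)) = -23*(-14 + (-11 + 16)) = -23*(-14 + 5) = -23*(-9) = 207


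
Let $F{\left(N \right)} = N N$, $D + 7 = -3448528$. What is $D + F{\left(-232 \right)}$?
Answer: $-3394711$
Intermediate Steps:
$D = -3448535$ ($D = -7 - 3448528 = -3448535$)
$F{\left(N \right)} = N^{2}$
$D + F{\left(-232 \right)} = -3448535 + \left(-232\right)^{2} = -3448535 + 53824 = -3394711$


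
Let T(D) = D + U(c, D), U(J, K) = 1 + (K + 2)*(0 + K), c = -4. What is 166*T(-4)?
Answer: 830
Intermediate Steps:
U(J, K) = 1 + K*(2 + K) (U(J, K) = 1 + (2 + K)*K = 1 + K*(2 + K))
T(D) = 1 + D² + 3*D (T(D) = D + (1 + D² + 2*D) = 1 + D² + 3*D)
166*T(-4) = 166*(1 + (-4)² + 3*(-4)) = 166*(1 + 16 - 12) = 166*5 = 830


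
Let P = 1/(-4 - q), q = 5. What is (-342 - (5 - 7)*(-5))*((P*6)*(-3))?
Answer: -704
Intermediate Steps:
P = -⅑ (P = 1/(-4 - 1*5) = 1/(-4 - 5) = 1/(-9) = -⅑ ≈ -0.11111)
(-342 - (5 - 7)*(-5))*((P*6)*(-3)) = (-342 - (5 - 7)*(-5))*(-⅑*6*(-3)) = (-342 - (-2)*(-5))*(-⅔*(-3)) = (-342 - 1*10)*2 = (-342 - 10)*2 = -352*2 = -704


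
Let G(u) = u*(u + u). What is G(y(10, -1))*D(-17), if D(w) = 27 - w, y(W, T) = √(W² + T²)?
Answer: 8888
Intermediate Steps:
y(W, T) = √(T² + W²)
G(u) = 2*u² (G(u) = u*(2*u) = 2*u²)
G(y(10, -1))*D(-17) = (2*(√((-1)² + 10²))²)*(27 - 1*(-17)) = (2*(√(1 + 100))²)*(27 + 17) = (2*(√101)²)*44 = (2*101)*44 = 202*44 = 8888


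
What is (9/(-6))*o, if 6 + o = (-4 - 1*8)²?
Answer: -207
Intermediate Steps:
o = 138 (o = -6 + (-4 - 1*8)² = -6 + (-4 - 8)² = -6 + (-12)² = -6 + 144 = 138)
(9/(-6))*o = (9/(-6))*138 = (9*(-⅙))*138 = -3/2*138 = -207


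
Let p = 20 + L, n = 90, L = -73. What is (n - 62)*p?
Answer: -1484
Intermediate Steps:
p = -53 (p = 20 - 73 = -53)
(n - 62)*p = (90 - 62)*(-53) = 28*(-53) = -1484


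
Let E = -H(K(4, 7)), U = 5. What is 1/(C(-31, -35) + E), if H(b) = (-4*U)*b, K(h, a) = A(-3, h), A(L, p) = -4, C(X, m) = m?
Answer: -1/115 ≈ -0.0086956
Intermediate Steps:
K(h, a) = -4
H(b) = -20*b (H(b) = (-4*5)*b = -20*b)
E = -80 (E = -(-20)*(-4) = -1*80 = -80)
1/(C(-31, -35) + E) = 1/(-35 - 80) = 1/(-115) = -1/115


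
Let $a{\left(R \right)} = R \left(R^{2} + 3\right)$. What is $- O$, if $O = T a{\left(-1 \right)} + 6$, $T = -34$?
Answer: $-142$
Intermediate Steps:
$a{\left(R \right)} = R \left(3 + R^{2}\right)$
$O = 142$ ($O = - 34 \left(- (3 + \left(-1\right)^{2})\right) + 6 = - 34 \left(- (3 + 1)\right) + 6 = - 34 \left(\left(-1\right) 4\right) + 6 = \left(-34\right) \left(-4\right) + 6 = 136 + 6 = 142$)
$- O = \left(-1\right) 142 = -142$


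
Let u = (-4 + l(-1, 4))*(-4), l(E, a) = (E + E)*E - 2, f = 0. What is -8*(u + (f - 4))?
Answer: -96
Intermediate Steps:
l(E, a) = -2 + 2*E**2 (l(E, a) = (2*E)*E - 2 = 2*E**2 - 2 = -2 + 2*E**2)
u = 16 (u = (-4 + (-2 + 2*(-1)**2))*(-4) = (-4 + (-2 + 2*1))*(-4) = (-4 + (-2 + 2))*(-4) = (-4 + 0)*(-4) = -4*(-4) = 16)
-8*(u + (f - 4)) = -8*(16 + (0 - 4)) = -8*(16 - 4) = -8*12 = -96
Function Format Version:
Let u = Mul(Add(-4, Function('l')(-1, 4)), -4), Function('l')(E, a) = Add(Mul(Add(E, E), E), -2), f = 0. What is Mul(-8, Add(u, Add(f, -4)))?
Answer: -96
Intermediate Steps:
Function('l')(E, a) = Add(-2, Mul(2, Pow(E, 2))) (Function('l')(E, a) = Add(Mul(Mul(2, E), E), -2) = Add(Mul(2, Pow(E, 2)), -2) = Add(-2, Mul(2, Pow(E, 2))))
u = 16 (u = Mul(Add(-4, Add(-2, Mul(2, Pow(-1, 2)))), -4) = Mul(Add(-4, Add(-2, Mul(2, 1))), -4) = Mul(Add(-4, Add(-2, 2)), -4) = Mul(Add(-4, 0), -4) = Mul(-4, -4) = 16)
Mul(-8, Add(u, Add(f, -4))) = Mul(-8, Add(16, Add(0, -4))) = Mul(-8, Add(16, -4)) = Mul(-8, 12) = -96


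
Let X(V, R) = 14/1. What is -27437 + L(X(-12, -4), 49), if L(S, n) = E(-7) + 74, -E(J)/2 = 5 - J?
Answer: -27387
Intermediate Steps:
X(V, R) = 14 (X(V, R) = 14*1 = 14)
E(J) = -10 + 2*J (E(J) = -2*(5 - J) = -10 + 2*J)
L(S, n) = 50 (L(S, n) = (-10 + 2*(-7)) + 74 = (-10 - 14) + 74 = -24 + 74 = 50)
-27437 + L(X(-12, -4), 49) = -27437 + 50 = -27387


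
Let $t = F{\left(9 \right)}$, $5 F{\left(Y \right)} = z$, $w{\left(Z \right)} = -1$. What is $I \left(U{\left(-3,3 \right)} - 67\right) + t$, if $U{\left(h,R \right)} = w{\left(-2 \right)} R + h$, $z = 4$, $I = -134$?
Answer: $\frac{48914}{5} \approx 9782.8$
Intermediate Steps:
$U{\left(h,R \right)} = h - R$ ($U{\left(h,R \right)} = - R + h = h - R$)
$F{\left(Y \right)} = \frac{4}{5}$ ($F{\left(Y \right)} = \frac{1}{5} \cdot 4 = \frac{4}{5}$)
$t = \frac{4}{5} \approx 0.8$
$I \left(U{\left(-3,3 \right)} - 67\right) + t = - 134 \left(\left(-3 - 3\right) - 67\right) + \frac{4}{5} = - 134 \left(-6 - 67\right) + \frac{4}{5} = \left(-134\right) \left(-73\right) + \frac{4}{5} = 9782 + \frac{4}{5} = \frac{48914}{5}$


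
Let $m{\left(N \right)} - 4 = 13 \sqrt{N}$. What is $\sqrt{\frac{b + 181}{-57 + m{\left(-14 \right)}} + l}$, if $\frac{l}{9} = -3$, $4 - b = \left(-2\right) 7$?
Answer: $\sqrt{\frac{1630 - 351 i \sqrt{14}}{-53 + 13 i \sqrt{14}}} \approx 0.17346 - 5.3915 i$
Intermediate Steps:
$m{\left(N \right)} = 4 + 13 \sqrt{N}$
$b = 18$ ($b = 4 - \left(-2\right) 7 = 4 - -14 = 4 + 14 = 18$)
$l = -27$ ($l = 9 \left(-3\right) = -27$)
$\sqrt{\frac{b + 181}{-57 + m{\left(-14 \right)}} + l} = \sqrt{\frac{18 + 181}{-57 + \left(4 + 13 \sqrt{-14}\right)} - 27} = \sqrt{\frac{199}{-57 + \left(4 + 13 i \sqrt{14}\right)} - 27} = \sqrt{\frac{199}{-53 + 13 i \sqrt{14}} - 27} = \sqrt{-27 + \frac{199}{-53 + 13 i \sqrt{14}}}$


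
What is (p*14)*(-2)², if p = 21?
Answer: 1176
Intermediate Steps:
(p*14)*(-2)² = (21*14)*(-2)² = 294*4 = 1176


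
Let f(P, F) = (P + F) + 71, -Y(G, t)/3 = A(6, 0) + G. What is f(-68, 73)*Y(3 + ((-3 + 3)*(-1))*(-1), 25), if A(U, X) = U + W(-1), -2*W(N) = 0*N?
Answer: -2052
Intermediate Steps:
W(N) = 0 (W(N) = -0*N = -½*0 = 0)
A(U, X) = U (A(U, X) = U + 0 = U)
Y(G, t) = -18 - 3*G (Y(G, t) = -3*(6 + G) = -18 - 3*G)
f(P, F) = 71 + F + P (f(P, F) = (F + P) + 71 = 71 + F + P)
f(-68, 73)*Y(3 + ((-3 + 3)*(-1))*(-1), 25) = (71 + 73 - 68)*(-18 - 3*(3 + ((-3 + 3)*(-1))*(-1))) = 76*(-18 - 3*(3 + (0*(-1))*(-1))) = 76*(-18 - 3*(3 + 0*(-1))) = 76*(-18 - 3*(3 + 0)) = 76*(-18 - 3*3) = 76*(-18 - 9) = 76*(-27) = -2052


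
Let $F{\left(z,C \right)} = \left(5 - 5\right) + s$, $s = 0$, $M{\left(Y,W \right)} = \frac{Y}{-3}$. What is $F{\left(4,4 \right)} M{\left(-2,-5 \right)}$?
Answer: $0$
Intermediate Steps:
$M{\left(Y,W \right)} = - \frac{Y}{3}$ ($M{\left(Y,W \right)} = Y \left(- \frac{1}{3}\right) = - \frac{Y}{3}$)
$F{\left(z,C \right)} = 0$ ($F{\left(z,C \right)} = \left(5 - 5\right) + 0 = 0 + 0 = 0$)
$F{\left(4,4 \right)} M{\left(-2,-5 \right)} = 0 \left(\left(- \frac{1}{3}\right) \left(-2\right)\right) = 0 \cdot \frac{2}{3} = 0$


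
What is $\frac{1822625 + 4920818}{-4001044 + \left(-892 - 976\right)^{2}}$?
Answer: $- \frac{6743443}{511620} \approx -13.181$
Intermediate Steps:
$\frac{1822625 + 4920818}{-4001044 + \left(-892 - 976\right)^{2}} = \frac{6743443}{-4001044 + \left(-1868\right)^{2}} = \frac{6743443}{-4001044 + 3489424} = \frac{6743443}{-511620} = 6743443 \left(- \frac{1}{511620}\right) = - \frac{6743443}{511620}$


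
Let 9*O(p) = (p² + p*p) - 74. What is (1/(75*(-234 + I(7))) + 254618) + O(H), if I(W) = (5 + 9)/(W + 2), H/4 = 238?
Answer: 71548073591/156900 ≈ 4.5601e+5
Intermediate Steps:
H = 952 (H = 4*238 = 952)
I(W) = 14/(2 + W)
O(p) = -74/9 + 2*p²/9 (O(p) = ((p² + p*p) - 74)/9 = ((p² + p²) - 74)/9 = (2*p² - 74)/9 = (-74 + 2*p²)/9 = -74/9 + 2*p²/9)
(1/(75*(-234 + I(7))) + 254618) + O(H) = (1/(75*(-234 + 14/(2 + 7))) + 254618) + (-74/9 + (2/9)*952²) = (1/(75*(-234 + 14/9)) + 254618) + (-74/9 + (2/9)*906304) = (1/(75*(-234 + 14*(⅑))) + 254618) + (-74/9 + 1812608/9) = (1/(75*(-234 + 14/9)) + 254618) + 604178/3 = (1/(75*(-2092/9)) + 254618) + 604178/3 = (1/(-52300/3) + 254618) + 604178/3 = (-3/52300 + 254618) + 604178/3 = 13316521397/52300 + 604178/3 = 71548073591/156900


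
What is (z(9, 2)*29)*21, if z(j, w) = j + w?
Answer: 6699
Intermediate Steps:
(z(9, 2)*29)*21 = ((9 + 2)*29)*21 = (11*29)*21 = 319*21 = 6699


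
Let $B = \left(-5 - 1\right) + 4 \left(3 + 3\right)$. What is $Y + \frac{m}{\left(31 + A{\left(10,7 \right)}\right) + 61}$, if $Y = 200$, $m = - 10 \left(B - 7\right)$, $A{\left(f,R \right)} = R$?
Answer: $\frac{1790}{9} \approx 198.89$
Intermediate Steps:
$B = 18$ ($B = -6 + 4 \cdot 6 = -6 + 24 = 18$)
$m = -110$ ($m = - 10 \left(18 - 7\right) = \left(-10\right) 11 = -110$)
$Y + \frac{m}{\left(31 + A{\left(10,7 \right)}\right) + 61} = 200 - \frac{110}{\left(31 + 7\right) + 61} = 200 - \frac{110}{38 + 61} = 200 - \frac{110}{99} = 200 - \frac{10}{9} = \frac{1790}{9}$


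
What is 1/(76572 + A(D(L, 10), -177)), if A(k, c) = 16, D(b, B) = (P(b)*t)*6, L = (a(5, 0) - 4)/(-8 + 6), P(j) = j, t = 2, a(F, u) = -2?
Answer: 1/76588 ≈ 1.3057e-5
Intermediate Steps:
L = 3 (L = (-2 - 4)/(-8 + 6) = -6/(-2) = -6*(-½) = 3)
D(b, B) = 12*b (D(b, B) = (b*2)*6 = (2*b)*6 = 12*b)
1/(76572 + A(D(L, 10), -177)) = 1/(76572 + 16) = 1/76588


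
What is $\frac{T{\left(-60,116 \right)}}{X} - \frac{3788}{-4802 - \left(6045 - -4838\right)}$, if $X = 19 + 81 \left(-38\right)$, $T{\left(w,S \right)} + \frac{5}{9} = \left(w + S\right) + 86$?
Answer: $\frac{4437917}{22727565} \approx 0.19527$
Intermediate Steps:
$T{\left(w,S \right)} = \frac{769}{9} + S + w$ ($T{\left(w,S \right)} = - \frac{5}{9} + \left(\left(w + S\right) + 86\right) = - \frac{5}{9} + \left(\left(S + w\right) + 86\right) = - \frac{5}{9} + \left(86 + S + w\right) = \frac{769}{9} + S + w$)
$X = -3059$ ($X = 19 - 3078 = -3059$)
$\frac{T{\left(-60,116 \right)}}{X} - \frac{3788}{-4802 - \left(6045 - -4838\right)} = \frac{\frac{769}{9} + 116 - 60}{-3059} - \frac{3788}{-4802 - \left(6045 - -4838\right)} = \frac{1273}{9} \left(- \frac{1}{3059}\right) - \frac{3788}{-4802 - \left(6045 + 4838\right)} = - \frac{67}{1449} - \frac{3788}{-4802 - 10883} = - \frac{67}{1449} - \frac{3788}{-15685} = - \frac{67}{1449} - - \frac{3788}{15685} = - \frac{67}{1449} + \frac{3788}{15685} = \frac{4437917}{22727565}$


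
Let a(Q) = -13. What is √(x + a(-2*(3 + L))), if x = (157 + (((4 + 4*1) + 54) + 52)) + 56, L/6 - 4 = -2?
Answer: √314 ≈ 17.720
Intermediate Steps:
L = 12 (L = 24 + 6*(-2) = 24 - 12 = 12)
x = 327 (x = (157 + (((4 + 4) + 54) + 52)) + 56 = (157 + ((8 + 54) + 52)) + 56 = (157 + (62 + 52)) + 56 = (157 + 114) + 56 = 271 + 56 = 327)
√(x + a(-2*(3 + L))) = √(327 - 13) = √314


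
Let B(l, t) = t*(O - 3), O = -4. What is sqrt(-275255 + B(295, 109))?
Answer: I*sqrt(276018) ≈ 525.37*I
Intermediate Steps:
B(l, t) = -7*t (B(l, t) = t*(-4 - 3) = t*(-7) = -7*t)
sqrt(-275255 + B(295, 109)) = sqrt(-275255 - 7*109) = sqrt(-275255 - 763) = sqrt(-276018) = I*sqrt(276018)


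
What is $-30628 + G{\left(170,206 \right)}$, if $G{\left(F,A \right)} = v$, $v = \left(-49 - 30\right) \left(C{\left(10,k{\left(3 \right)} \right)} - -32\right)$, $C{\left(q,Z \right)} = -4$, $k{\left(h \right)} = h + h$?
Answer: $-32840$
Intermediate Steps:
$k{\left(h \right)} = 2 h$
$v = -2212$ ($v = \left(-49 - 30\right) \left(-4 - -32\right) = - 79 \left(-4 + 32\right) = \left(-79\right) 28 = -2212$)
$G{\left(F,A \right)} = -2212$
$-30628 + G{\left(170,206 \right)} = -30628 - 2212 = -32840$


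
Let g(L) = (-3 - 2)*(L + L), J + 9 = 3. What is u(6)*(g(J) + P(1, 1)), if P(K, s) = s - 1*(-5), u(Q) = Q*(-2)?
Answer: -792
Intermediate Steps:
J = -6 (J = -9 + 3 = -6)
u(Q) = -2*Q
g(L) = -10*L
P(K, s) = 5 + s (P(K, s) = s + 5 = 5 + s)
u(6)*(g(J) + P(1, 1)) = (-2*6)*(-10*(-6) + (5 + 1)) = -12*(60 + 6) = -12*66 = -792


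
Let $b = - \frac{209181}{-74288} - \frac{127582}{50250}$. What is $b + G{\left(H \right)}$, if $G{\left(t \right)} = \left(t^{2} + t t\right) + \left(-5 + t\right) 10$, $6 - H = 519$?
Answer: $\frac{972734627554817}{1866486000} \approx 5.2116 \cdot 10^{5}$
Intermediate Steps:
$H = -513$ ($H = 6 - 519 = -513$)
$G{\left(t \right)} = -50 + 2 t^{2} + 10 t$ ($G{\left(t \right)} = \left(t^{2} + t^{2}\right) + \left(-50 + 10 t\right) = 2 t^{2} + \left(-50 + 10 t\right) = -50 + 2 t^{2} + 10 t$)
$b = \frac{516766817}{1866486000}$ ($b = \left(-209181\right) \left(- \frac{1}{74288}\right) - \frac{63791}{25125} = \frac{209181}{74288} - \frac{63791}{25125} = \frac{516766817}{1866486000} \approx 0.27687$)
$b + G{\left(H \right)} = \frac{516766817}{1866486000} + \left(-50 + 2 \left(-513\right)^{2} + 10 \left(-513\right)\right) = \frac{516766817}{1866486000} - -521158 = \frac{516766817}{1866486000} + 521158 = \frac{972734627554817}{1866486000}$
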